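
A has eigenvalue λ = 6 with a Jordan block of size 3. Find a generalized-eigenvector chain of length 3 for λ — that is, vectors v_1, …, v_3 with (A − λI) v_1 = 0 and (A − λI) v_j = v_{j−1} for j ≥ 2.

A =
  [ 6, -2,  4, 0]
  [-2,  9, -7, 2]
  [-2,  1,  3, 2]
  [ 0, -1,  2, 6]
A Jordan chain for λ = 6 of length 3:
v_1 = (-4, 8, 4, -2)ᵀ
v_2 = (0, -2, -2, 0)ᵀ
v_3 = (1, 0, 0, 0)ᵀ

Let N = A − (6)·I. We want v_3 with N^3 v_3 = 0 but N^2 v_3 ≠ 0; then v_{j-1} := N · v_j for j = 3, …, 2.

Pick v_3 = (1, 0, 0, 0)ᵀ.
Then v_2 = N · v_3 = (0, -2, -2, 0)ᵀ.
Then v_1 = N · v_2 = (-4, 8, 4, -2)ᵀ.

Sanity check: (A − (6)·I) v_1 = (0, 0, 0, 0)ᵀ = 0. ✓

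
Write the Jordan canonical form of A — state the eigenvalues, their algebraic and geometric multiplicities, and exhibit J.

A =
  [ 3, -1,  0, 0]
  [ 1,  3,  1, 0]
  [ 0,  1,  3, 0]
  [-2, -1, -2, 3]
J_3(3) ⊕ J_1(3)

The characteristic polynomial is
  det(x·I − A) = x^4 - 12*x^3 + 54*x^2 - 108*x + 81 = (x - 3)^4

Eigenvalues and multiplicities (the geometric multiplicity of λ is n − rank(A − λI), which equals the number of Jordan blocks for λ):
  λ = 3: algebraic multiplicity = 4, geometric multiplicity = 2

Determining the block sizes for each eigenvalue:
  λ = 3: with am = 4 and gm = 2, the partition is not yet determined (e.g. several partitions of 4 into 2 parts exist). Let N = A − (3)·I. Computing rank(N^1) = 2, rank(N^2) = 1, rank(N^3) = 0; the number of blocks of size ≥ j is rank(N^{j−1}) − rank(N^j), giving [2, 1, 1]. So we have 1 block(s) of size 3, 1 block(s) of size 1 → block sizes [3, 1]

Assembling the blocks gives a Jordan form
J =
  [3, 1, 0, 0]
  [0, 3, 1, 0]
  [0, 0, 3, 0]
  [0, 0, 0, 3]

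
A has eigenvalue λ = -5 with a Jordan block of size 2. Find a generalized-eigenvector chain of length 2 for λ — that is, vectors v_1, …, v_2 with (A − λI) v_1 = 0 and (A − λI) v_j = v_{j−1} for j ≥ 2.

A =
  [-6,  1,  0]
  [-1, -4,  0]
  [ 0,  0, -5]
A Jordan chain for λ = -5 of length 2:
v_1 = (-1, -1, 0)ᵀ
v_2 = (1, 0, 0)ᵀ

Let N = A − (-5)·I. We want v_2 with N^2 v_2 = 0 but N^1 v_2 ≠ 0; then v_{j-1} := N · v_j for j = 2, …, 2.

Pick v_2 = (1, 0, 0)ᵀ.
Then v_1 = N · v_2 = (-1, -1, 0)ᵀ.

Sanity check: (A − (-5)·I) v_1 = (0, 0, 0)ᵀ = 0. ✓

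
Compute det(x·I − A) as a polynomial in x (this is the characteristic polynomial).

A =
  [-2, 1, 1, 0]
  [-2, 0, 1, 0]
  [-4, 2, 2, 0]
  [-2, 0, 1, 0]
x^4

Expanding det(x·I − A) (e.g. by cofactor expansion or by noting that A is similar to its Jordan form J, which has the same characteristic polynomial as A) gives
  χ_A(x) = x^4
which factors as x^4. The eigenvalues (with algebraic multiplicities) are λ = 0 with multiplicity 4.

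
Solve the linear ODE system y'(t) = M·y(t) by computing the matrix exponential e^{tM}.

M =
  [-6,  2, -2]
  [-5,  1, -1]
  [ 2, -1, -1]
e^{tM} =
  [t^2*exp(-2*t) - 4*t*exp(-2*t) + exp(-2*t), 2*t*exp(-2*t), 2*t^2*exp(-2*t) - 2*t*exp(-2*t)]
  [3*t^2*exp(-2*t)/2 - 5*t*exp(-2*t), 3*t*exp(-2*t) + exp(-2*t), 3*t^2*exp(-2*t) - t*exp(-2*t)]
  [-t^2*exp(-2*t)/2 + 2*t*exp(-2*t), -t*exp(-2*t), -t^2*exp(-2*t) + t*exp(-2*t) + exp(-2*t)]

Strategy: write M = P · J · P⁻¹ where J is a Jordan canonical form, so e^{tM} = P · e^{tJ} · P⁻¹, and e^{tJ} can be computed block-by-block.

M has Jordan form
J =
  [-2,  1,  0]
  [ 0, -2,  1]
  [ 0,  0, -2]
(up to reordering of blocks).

Per-block formulas:
  For a 3×3 Jordan block J_3(-2): exp(t · J_3(-2)) = e^(-2t)·(I + t·N + (t^2/2)·N^2), where N is the 3×3 nilpotent shift.

After assembling e^{tJ} and conjugating by P, we get:

e^{tM} =
  [t^2*exp(-2*t) - 4*t*exp(-2*t) + exp(-2*t), 2*t*exp(-2*t), 2*t^2*exp(-2*t) - 2*t*exp(-2*t)]
  [3*t^2*exp(-2*t)/2 - 5*t*exp(-2*t), 3*t*exp(-2*t) + exp(-2*t), 3*t^2*exp(-2*t) - t*exp(-2*t)]
  [-t^2*exp(-2*t)/2 + 2*t*exp(-2*t), -t*exp(-2*t), -t^2*exp(-2*t) + t*exp(-2*t) + exp(-2*t)]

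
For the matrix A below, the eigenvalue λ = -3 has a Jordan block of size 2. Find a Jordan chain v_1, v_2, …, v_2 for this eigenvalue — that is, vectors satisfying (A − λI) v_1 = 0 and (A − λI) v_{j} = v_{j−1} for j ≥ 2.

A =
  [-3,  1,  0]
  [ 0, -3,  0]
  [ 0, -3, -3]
A Jordan chain for λ = -3 of length 2:
v_1 = (1, 0, -3)ᵀ
v_2 = (0, 1, 0)ᵀ

Let N = A − (-3)·I. We want v_2 with N^2 v_2 = 0 but N^1 v_2 ≠ 0; then v_{j-1} := N · v_j for j = 2, …, 2.

Pick v_2 = (0, 1, 0)ᵀ.
Then v_1 = N · v_2 = (1, 0, -3)ᵀ.

Sanity check: (A − (-3)·I) v_1 = (0, 0, 0)ᵀ = 0. ✓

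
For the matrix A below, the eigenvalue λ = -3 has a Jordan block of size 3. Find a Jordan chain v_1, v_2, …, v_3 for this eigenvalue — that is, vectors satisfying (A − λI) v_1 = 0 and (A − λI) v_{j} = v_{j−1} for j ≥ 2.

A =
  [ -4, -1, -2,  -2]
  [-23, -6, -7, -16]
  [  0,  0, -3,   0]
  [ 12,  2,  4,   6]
A Jordan chain for λ = -3 of length 3:
v_1 = (1, 3, 0, -2)ᵀ
v_2 = (-2, -7, 0, 4)ᵀ
v_3 = (0, 0, 1, 0)ᵀ

Let N = A − (-3)·I. We want v_3 with N^3 v_3 = 0 but N^2 v_3 ≠ 0; then v_{j-1} := N · v_j for j = 3, …, 2.

Pick v_3 = (0, 0, 1, 0)ᵀ.
Then v_2 = N · v_3 = (-2, -7, 0, 4)ᵀ.
Then v_1 = N · v_2 = (1, 3, 0, -2)ᵀ.

Sanity check: (A − (-3)·I) v_1 = (0, 0, 0, 0)ᵀ = 0. ✓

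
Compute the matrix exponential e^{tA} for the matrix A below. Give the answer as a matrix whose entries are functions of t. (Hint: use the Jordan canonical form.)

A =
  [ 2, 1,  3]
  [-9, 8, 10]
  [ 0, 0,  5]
e^{tA} =
  [-3*t*exp(5*t) + exp(5*t), t*exp(5*t), t^2*exp(5*t)/2 + 3*t*exp(5*t)]
  [-9*t*exp(5*t), 3*t*exp(5*t) + exp(5*t), 3*t^2*exp(5*t)/2 + 10*t*exp(5*t)]
  [0, 0, exp(5*t)]

Strategy: write A = P · J · P⁻¹ where J is a Jordan canonical form, so e^{tA} = P · e^{tJ} · P⁻¹, and e^{tJ} can be computed block-by-block.

A has Jordan form
J =
  [5, 1, 0]
  [0, 5, 1]
  [0, 0, 5]
(up to reordering of blocks).

Per-block formulas:
  For a 3×3 Jordan block J_3(5): exp(t · J_3(5)) = e^(5t)·(I + t·N + (t^2/2)·N^2), where N is the 3×3 nilpotent shift.

After assembling e^{tJ} and conjugating by P, we get:

e^{tA} =
  [-3*t*exp(5*t) + exp(5*t), t*exp(5*t), t^2*exp(5*t)/2 + 3*t*exp(5*t)]
  [-9*t*exp(5*t), 3*t*exp(5*t) + exp(5*t), 3*t^2*exp(5*t)/2 + 10*t*exp(5*t)]
  [0, 0, exp(5*t)]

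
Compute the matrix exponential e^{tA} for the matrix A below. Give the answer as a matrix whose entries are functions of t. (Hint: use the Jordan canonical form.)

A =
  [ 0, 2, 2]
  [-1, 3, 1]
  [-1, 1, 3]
e^{tA} =
  [-2*t*exp(2*t) + exp(2*t), 2*t*exp(2*t), 2*t*exp(2*t)]
  [-t*exp(2*t), t*exp(2*t) + exp(2*t), t*exp(2*t)]
  [-t*exp(2*t), t*exp(2*t), t*exp(2*t) + exp(2*t)]

Strategy: write A = P · J · P⁻¹ where J is a Jordan canonical form, so e^{tA} = P · e^{tJ} · P⁻¹, and e^{tJ} can be computed block-by-block.

A has Jordan form
J =
  [2, 1, 0]
  [0, 2, 0]
  [0, 0, 2]
(up to reordering of blocks).

Per-block formulas:
  For a 1×1 block at λ = 2: exp(t · [2]) = [e^(2t)].
  For a 2×2 Jordan block J_2(2): exp(t · J_2(2)) = e^(2t)·(I + t·N), where N is the 2×2 nilpotent shift.

After assembling e^{tJ} and conjugating by P, we get:

e^{tA} =
  [-2*t*exp(2*t) + exp(2*t), 2*t*exp(2*t), 2*t*exp(2*t)]
  [-t*exp(2*t), t*exp(2*t) + exp(2*t), t*exp(2*t)]
  [-t*exp(2*t), t*exp(2*t), t*exp(2*t) + exp(2*t)]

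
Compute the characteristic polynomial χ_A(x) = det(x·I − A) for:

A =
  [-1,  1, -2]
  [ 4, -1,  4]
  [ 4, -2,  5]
x^3 - 3*x^2 + 3*x - 1

Expanding det(x·I − A) (e.g. by cofactor expansion or by noting that A is similar to its Jordan form J, which has the same characteristic polynomial as A) gives
  χ_A(x) = x^3 - 3*x^2 + 3*x - 1
which factors as (x - 1)^3. The eigenvalues (with algebraic multiplicities) are λ = 1 with multiplicity 3.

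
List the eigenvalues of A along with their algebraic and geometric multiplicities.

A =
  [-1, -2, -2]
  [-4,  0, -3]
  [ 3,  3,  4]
λ = 1: alg = 3, geom = 1

Step 1 — factor the characteristic polynomial to read off the algebraic multiplicities:
  χ_A(x) = (x - 1)^3

Step 2 — compute geometric multiplicities via the rank-nullity identity g(λ) = n − rank(A − λI):
  rank(A − (1)·I) = 2, so dim ker(A − (1)·I) = n − 2 = 1

Summary:
  λ = 1: algebraic multiplicity = 3, geometric multiplicity = 1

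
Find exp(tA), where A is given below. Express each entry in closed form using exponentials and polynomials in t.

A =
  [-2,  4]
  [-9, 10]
e^{tA} =
  [-6*t*exp(4*t) + exp(4*t), 4*t*exp(4*t)]
  [-9*t*exp(4*t), 6*t*exp(4*t) + exp(4*t)]

Strategy: write A = P · J · P⁻¹ where J is a Jordan canonical form, so e^{tA} = P · e^{tJ} · P⁻¹, and e^{tJ} can be computed block-by-block.

A has Jordan form
J =
  [4, 1]
  [0, 4]
(up to reordering of blocks).

Per-block formulas:
  For a 2×2 Jordan block J_2(4): exp(t · J_2(4)) = e^(4t)·(I + t·N), where N is the 2×2 nilpotent shift.

After assembling e^{tJ} and conjugating by P, we get:

e^{tA} =
  [-6*t*exp(4*t) + exp(4*t), 4*t*exp(4*t)]
  [-9*t*exp(4*t), 6*t*exp(4*t) + exp(4*t)]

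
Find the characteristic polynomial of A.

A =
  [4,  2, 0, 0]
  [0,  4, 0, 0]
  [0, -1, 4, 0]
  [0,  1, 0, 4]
x^4 - 16*x^3 + 96*x^2 - 256*x + 256

Expanding det(x·I − A) (e.g. by cofactor expansion or by noting that A is similar to its Jordan form J, which has the same characteristic polynomial as A) gives
  χ_A(x) = x^4 - 16*x^3 + 96*x^2 - 256*x + 256
which factors as (x - 4)^4. The eigenvalues (with algebraic multiplicities) are λ = 4 with multiplicity 4.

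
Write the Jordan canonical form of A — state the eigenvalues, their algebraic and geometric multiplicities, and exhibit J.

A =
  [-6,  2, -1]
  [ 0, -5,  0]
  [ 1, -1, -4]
J_3(-5)

The characteristic polynomial is
  det(x·I − A) = x^3 + 15*x^2 + 75*x + 125 = (x + 5)^3

Eigenvalues and multiplicities (the geometric multiplicity of λ is n − rank(A − λI), which equals the number of Jordan blocks for λ):
  λ = -5: algebraic multiplicity = 3, geometric multiplicity = 1

Determining the block sizes for each eigenvalue:
  λ = -5: one block (gm = 1), so the single block has size am = 3 → block sizes [3]

Assembling the blocks gives a Jordan form
J =
  [-5,  1,  0]
  [ 0, -5,  1]
  [ 0,  0, -5]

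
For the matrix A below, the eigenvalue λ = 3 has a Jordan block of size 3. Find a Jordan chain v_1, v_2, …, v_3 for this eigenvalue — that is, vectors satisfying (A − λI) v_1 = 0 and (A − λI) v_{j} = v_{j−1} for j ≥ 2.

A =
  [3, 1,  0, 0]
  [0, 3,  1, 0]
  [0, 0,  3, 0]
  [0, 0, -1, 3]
A Jordan chain for λ = 3 of length 3:
v_1 = (1, 0, 0, 0)ᵀ
v_2 = (0, 1, 0, -1)ᵀ
v_3 = (0, 0, 1, 0)ᵀ

Let N = A − (3)·I. We want v_3 with N^3 v_3 = 0 but N^2 v_3 ≠ 0; then v_{j-1} := N · v_j for j = 3, …, 2.

Pick v_3 = (0, 0, 1, 0)ᵀ.
Then v_2 = N · v_3 = (0, 1, 0, -1)ᵀ.
Then v_1 = N · v_2 = (1, 0, 0, 0)ᵀ.

Sanity check: (A − (3)·I) v_1 = (0, 0, 0, 0)ᵀ = 0. ✓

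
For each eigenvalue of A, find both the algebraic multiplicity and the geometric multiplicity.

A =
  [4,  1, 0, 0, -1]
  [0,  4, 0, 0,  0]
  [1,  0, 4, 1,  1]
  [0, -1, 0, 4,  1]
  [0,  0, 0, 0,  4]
λ = 4: alg = 5, geom = 3

Step 1 — factor the characteristic polynomial to read off the algebraic multiplicities:
  χ_A(x) = (x - 4)^5

Step 2 — compute geometric multiplicities via the rank-nullity identity g(λ) = n − rank(A − λI):
  rank(A − (4)·I) = 2, so dim ker(A − (4)·I) = n − 2 = 3

Summary:
  λ = 4: algebraic multiplicity = 5, geometric multiplicity = 3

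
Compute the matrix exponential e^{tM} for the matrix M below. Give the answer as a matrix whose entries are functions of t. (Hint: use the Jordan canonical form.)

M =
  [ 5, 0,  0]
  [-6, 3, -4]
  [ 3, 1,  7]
e^{tM} =
  [exp(5*t), 0, 0]
  [-6*t*exp(5*t), -2*t*exp(5*t) + exp(5*t), -4*t*exp(5*t)]
  [3*t*exp(5*t), t*exp(5*t), 2*t*exp(5*t) + exp(5*t)]

Strategy: write M = P · J · P⁻¹ where J is a Jordan canonical form, so e^{tM} = P · e^{tJ} · P⁻¹, and e^{tJ} can be computed block-by-block.

M has Jordan form
J =
  [5, 1, 0]
  [0, 5, 0]
  [0, 0, 5]
(up to reordering of blocks).

Per-block formulas:
  For a 2×2 Jordan block J_2(5): exp(t · J_2(5)) = e^(5t)·(I + t·N), where N is the 2×2 nilpotent shift.
  For a 1×1 block at λ = 5: exp(t · [5]) = [e^(5t)].

After assembling e^{tJ} and conjugating by P, we get:

e^{tM} =
  [exp(5*t), 0, 0]
  [-6*t*exp(5*t), -2*t*exp(5*t) + exp(5*t), -4*t*exp(5*t)]
  [3*t*exp(5*t), t*exp(5*t), 2*t*exp(5*t) + exp(5*t)]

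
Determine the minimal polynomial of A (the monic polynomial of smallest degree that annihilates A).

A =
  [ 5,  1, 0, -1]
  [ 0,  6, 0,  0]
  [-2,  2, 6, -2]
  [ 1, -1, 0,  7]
x^2 - 12*x + 36

The characteristic polynomial is χ_A(x) = (x - 6)^4, so the eigenvalues are known. The minimal polynomial is
  m_A(x) = Π_λ (x − λ)^{k_λ}
where k_λ is the size of the *largest* Jordan block for λ (equivalently, the smallest k with (A − λI)^k v = 0 for every generalised eigenvector v of λ).

  λ = 6: largest Jordan block has size 2, contributing (x − 6)^2

So m_A(x) = (x - 6)^2 = x^2 - 12*x + 36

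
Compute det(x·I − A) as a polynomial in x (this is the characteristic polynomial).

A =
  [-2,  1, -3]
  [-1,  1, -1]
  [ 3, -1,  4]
x^3 - 3*x^2 + 3*x - 1

Expanding det(x·I − A) (e.g. by cofactor expansion or by noting that A is similar to its Jordan form J, which has the same characteristic polynomial as A) gives
  χ_A(x) = x^3 - 3*x^2 + 3*x - 1
which factors as (x - 1)^3. The eigenvalues (with algebraic multiplicities) are λ = 1 with multiplicity 3.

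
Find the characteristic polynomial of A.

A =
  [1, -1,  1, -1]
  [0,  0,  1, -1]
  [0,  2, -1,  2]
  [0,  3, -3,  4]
x^4 - 4*x^3 + 6*x^2 - 4*x + 1

Expanding det(x·I − A) (e.g. by cofactor expansion or by noting that A is similar to its Jordan form J, which has the same characteristic polynomial as A) gives
  χ_A(x) = x^4 - 4*x^3 + 6*x^2 - 4*x + 1
which factors as (x - 1)^4. The eigenvalues (with algebraic multiplicities) are λ = 1 with multiplicity 4.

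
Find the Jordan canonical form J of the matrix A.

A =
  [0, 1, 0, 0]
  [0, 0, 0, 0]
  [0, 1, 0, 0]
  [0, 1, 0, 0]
J_2(0) ⊕ J_1(0) ⊕ J_1(0)

The characteristic polynomial is
  det(x·I − A) = x^4

Eigenvalues and multiplicities (the geometric multiplicity of λ is n − rank(A − λI), which equals the number of Jordan blocks for λ):
  λ = 0: algebraic multiplicity = 4, geometric multiplicity = 3

Determining the block sizes for each eigenvalue:
  λ = 0: 3 blocks summing to 4 forces exactly one block of size 2 and the rest size 1 → block sizes [2, 1, 1]

Assembling the blocks gives a Jordan form
J =
  [0, 1, 0, 0]
  [0, 0, 0, 0]
  [0, 0, 0, 0]
  [0, 0, 0, 0]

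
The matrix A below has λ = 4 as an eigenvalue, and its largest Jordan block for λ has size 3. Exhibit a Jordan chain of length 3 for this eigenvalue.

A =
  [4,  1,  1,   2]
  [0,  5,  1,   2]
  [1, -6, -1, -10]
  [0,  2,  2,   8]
A Jordan chain for λ = 4 of length 3:
v_1 = (1, 1, -5, 2)ᵀ
v_2 = (0, 0, 1, 0)ᵀ
v_3 = (1, 0, 0, 0)ᵀ

Let N = A − (4)·I. We want v_3 with N^3 v_3 = 0 but N^2 v_3 ≠ 0; then v_{j-1} := N · v_j for j = 3, …, 2.

Pick v_3 = (1, 0, 0, 0)ᵀ.
Then v_2 = N · v_3 = (0, 0, 1, 0)ᵀ.
Then v_1 = N · v_2 = (1, 1, -5, 2)ᵀ.

Sanity check: (A − (4)·I) v_1 = (0, 0, 0, 0)ᵀ = 0. ✓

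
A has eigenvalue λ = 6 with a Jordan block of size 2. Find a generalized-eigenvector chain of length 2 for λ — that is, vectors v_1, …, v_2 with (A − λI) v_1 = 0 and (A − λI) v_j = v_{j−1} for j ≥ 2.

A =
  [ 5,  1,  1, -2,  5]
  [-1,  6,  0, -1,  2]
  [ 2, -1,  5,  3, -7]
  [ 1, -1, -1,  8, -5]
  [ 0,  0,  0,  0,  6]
A Jordan chain for λ = 6 of length 2:
v_1 = (-1, -1, 2, 1, 0)ᵀ
v_2 = (1, 0, 0, 0, 0)ᵀ

Let N = A − (6)·I. We want v_2 with N^2 v_2 = 0 but N^1 v_2 ≠ 0; then v_{j-1} := N · v_j for j = 2, …, 2.

Pick v_2 = (1, 0, 0, 0, 0)ᵀ.
Then v_1 = N · v_2 = (-1, -1, 2, 1, 0)ᵀ.

Sanity check: (A − (6)·I) v_1 = (0, 0, 0, 0, 0)ᵀ = 0. ✓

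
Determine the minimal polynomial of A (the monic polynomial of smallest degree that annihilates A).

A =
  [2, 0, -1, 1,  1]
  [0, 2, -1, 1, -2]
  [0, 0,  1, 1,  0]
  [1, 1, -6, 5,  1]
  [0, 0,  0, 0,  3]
x^3 - 8*x^2 + 21*x - 18

The characteristic polynomial is χ_A(x) = (x - 3)^3*(x - 2)^2, so the eigenvalues are known. The minimal polynomial is
  m_A(x) = Π_λ (x − λ)^{k_λ}
where k_λ is the size of the *largest* Jordan block for λ (equivalently, the smallest k with (A − λI)^k v = 0 for every generalised eigenvector v of λ).

  λ = 2: largest Jordan block has size 1, contributing (x − 2)
  λ = 3: largest Jordan block has size 2, contributing (x − 3)^2

So m_A(x) = (x - 3)^2*(x - 2) = x^3 - 8*x^2 + 21*x - 18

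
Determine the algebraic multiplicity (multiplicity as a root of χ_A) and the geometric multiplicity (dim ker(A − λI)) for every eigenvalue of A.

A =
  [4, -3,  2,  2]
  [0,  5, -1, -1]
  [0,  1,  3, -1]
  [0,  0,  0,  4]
λ = 4: alg = 4, geom = 2

Step 1 — factor the characteristic polynomial to read off the algebraic multiplicities:
  χ_A(x) = (x - 4)^4

Step 2 — compute geometric multiplicities via the rank-nullity identity g(λ) = n − rank(A − λI):
  rank(A − (4)·I) = 2, so dim ker(A − (4)·I) = n − 2 = 2

Summary:
  λ = 4: algebraic multiplicity = 4, geometric multiplicity = 2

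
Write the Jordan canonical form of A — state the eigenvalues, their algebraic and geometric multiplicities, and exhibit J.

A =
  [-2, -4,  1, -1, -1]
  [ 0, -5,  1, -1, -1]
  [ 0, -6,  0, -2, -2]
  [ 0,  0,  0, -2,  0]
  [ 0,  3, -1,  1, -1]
J_3(-2) ⊕ J_1(-2) ⊕ J_1(-2)

The characteristic polynomial is
  det(x·I − A) = x^5 + 10*x^4 + 40*x^3 + 80*x^2 + 80*x + 32 = (x + 2)^5

Eigenvalues and multiplicities (the geometric multiplicity of λ is n − rank(A − λI), which equals the number of Jordan blocks for λ):
  λ = -2: algebraic multiplicity = 5, geometric multiplicity = 3

Determining the block sizes for each eigenvalue:
  λ = -2: with am = 5 and gm = 3, the partition is not yet determined (e.g. several partitions of 5 into 3 parts exist). Let N = A − (-2)·I. Computing rank(N^1) = 2, rank(N^2) = 1, rank(N^3) = 0; the number of blocks of size ≥ j is rank(N^{j−1}) − rank(N^j), giving [3, 1, 1]. So we have 1 block(s) of size 3, 2 block(s) of size 1 → block sizes [3, 1, 1]

Assembling the blocks gives a Jordan form
J =
  [-2,  1,  0,  0,  0]
  [ 0, -2,  1,  0,  0]
  [ 0,  0, -2,  0,  0]
  [ 0,  0,  0, -2,  0]
  [ 0,  0,  0,  0, -2]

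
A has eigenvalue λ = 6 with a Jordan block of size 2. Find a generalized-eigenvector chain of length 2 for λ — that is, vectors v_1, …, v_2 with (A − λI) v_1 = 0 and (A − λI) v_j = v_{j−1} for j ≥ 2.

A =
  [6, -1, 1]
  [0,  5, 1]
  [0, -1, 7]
A Jordan chain for λ = 6 of length 2:
v_1 = (-1, -1, -1)ᵀ
v_2 = (0, 1, 0)ᵀ

Let N = A − (6)·I. We want v_2 with N^2 v_2 = 0 but N^1 v_2 ≠ 0; then v_{j-1} := N · v_j for j = 2, …, 2.

Pick v_2 = (0, 1, 0)ᵀ.
Then v_1 = N · v_2 = (-1, -1, -1)ᵀ.

Sanity check: (A − (6)·I) v_1 = (0, 0, 0)ᵀ = 0. ✓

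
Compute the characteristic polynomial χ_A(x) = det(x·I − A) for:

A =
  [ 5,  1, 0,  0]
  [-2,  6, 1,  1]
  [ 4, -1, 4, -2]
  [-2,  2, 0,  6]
x^4 - 21*x^3 + 165*x^2 - 575*x + 750

Expanding det(x·I − A) (e.g. by cofactor expansion or by noting that A is similar to its Jordan form J, which has the same characteristic polynomial as A) gives
  χ_A(x) = x^4 - 21*x^3 + 165*x^2 - 575*x + 750
which factors as (x - 6)*(x - 5)^3. The eigenvalues (with algebraic multiplicities) are λ = 5 with multiplicity 3, λ = 6 with multiplicity 1.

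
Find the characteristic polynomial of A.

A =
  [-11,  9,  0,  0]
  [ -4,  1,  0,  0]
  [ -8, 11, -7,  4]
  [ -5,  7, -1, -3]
x^4 + 20*x^3 + 150*x^2 + 500*x + 625

Expanding det(x·I − A) (e.g. by cofactor expansion or by noting that A is similar to its Jordan form J, which has the same characteristic polynomial as A) gives
  χ_A(x) = x^4 + 20*x^3 + 150*x^2 + 500*x + 625
which factors as (x + 5)^4. The eigenvalues (with algebraic multiplicities) are λ = -5 with multiplicity 4.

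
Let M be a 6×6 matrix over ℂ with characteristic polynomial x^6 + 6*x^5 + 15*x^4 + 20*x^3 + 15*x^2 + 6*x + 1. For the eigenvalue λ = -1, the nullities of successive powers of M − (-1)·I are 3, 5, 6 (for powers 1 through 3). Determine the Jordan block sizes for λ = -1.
Block sizes for λ = -1: [3, 2, 1]

From the dimensions of kernels of powers, the number of Jordan blocks of size at least j is d_j − d_{j−1} where d_j = dim ker(N^j) (with d_0 = 0). Computing the differences gives [3, 2, 1].
The number of blocks of size exactly k is (#blocks of size ≥ k) − (#blocks of size ≥ k + 1), so the partition is: 1 block(s) of size 1, 1 block(s) of size 2, 1 block(s) of size 3.
In nonincreasing order the block sizes are [3, 2, 1].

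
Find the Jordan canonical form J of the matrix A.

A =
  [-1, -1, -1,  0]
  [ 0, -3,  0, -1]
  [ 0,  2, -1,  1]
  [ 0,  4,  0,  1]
J_2(-1) ⊕ J_2(-1)

The characteristic polynomial is
  det(x·I − A) = x^4 + 4*x^3 + 6*x^2 + 4*x + 1 = (x + 1)^4

Eigenvalues and multiplicities (the geometric multiplicity of λ is n − rank(A − λI), which equals the number of Jordan blocks for λ):
  λ = -1: algebraic multiplicity = 4, geometric multiplicity = 2

Determining the block sizes for each eigenvalue:
  λ = -1: with am = 4 and gm = 2, the partition is not yet determined (e.g. several partitions of 4 into 2 parts exist). Let N = A − (-1)·I. Computing rank(N^1) = 2, rank(N^2) = 0; the number of blocks of size ≥ j is rank(N^{j−1}) − rank(N^j), giving [2, 2]. So we have 2 block(s) of size 2 → block sizes [2, 2]

Assembling the blocks gives a Jordan form
J =
  [-1,  1,  0,  0]
  [ 0, -1,  0,  0]
  [ 0,  0, -1,  1]
  [ 0,  0,  0, -1]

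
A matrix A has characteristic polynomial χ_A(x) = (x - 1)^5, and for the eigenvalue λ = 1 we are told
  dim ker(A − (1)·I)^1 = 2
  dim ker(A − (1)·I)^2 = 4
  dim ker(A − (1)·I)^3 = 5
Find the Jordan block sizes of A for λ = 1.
Block sizes for λ = 1: [3, 2]

From the dimensions of kernels of powers, the number of Jordan blocks of size at least j is d_j − d_{j−1} where d_j = dim ker(N^j) (with d_0 = 0). Computing the differences gives [2, 2, 1].
The number of blocks of size exactly k is (#blocks of size ≥ k) − (#blocks of size ≥ k + 1), so the partition is: 1 block(s) of size 2, 1 block(s) of size 3.
In nonincreasing order the block sizes are [3, 2].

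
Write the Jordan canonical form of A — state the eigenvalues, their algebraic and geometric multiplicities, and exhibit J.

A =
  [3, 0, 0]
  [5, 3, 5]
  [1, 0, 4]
J_1(3) ⊕ J_1(3) ⊕ J_1(4)

The characteristic polynomial is
  det(x·I − A) = x^3 - 10*x^2 + 33*x - 36 = (x - 4)*(x - 3)^2

Eigenvalues and multiplicities (the geometric multiplicity of λ is n − rank(A − λI), which equals the number of Jordan blocks for λ):
  λ = 3: algebraic multiplicity = 2, geometric multiplicity = 2
  λ = 4: algebraic multiplicity = 1, geometric multiplicity = 1

Determining the block sizes for each eigenvalue:
  λ = 3: gm = am = 2, so every block has size 1 → block sizes [1, 1]
  λ = 4: one block (gm = 1), so the single block has size am = 1 → block sizes [1]

Assembling the blocks gives a Jordan form
J =
  [3, 0, 0]
  [0, 3, 0]
  [0, 0, 4]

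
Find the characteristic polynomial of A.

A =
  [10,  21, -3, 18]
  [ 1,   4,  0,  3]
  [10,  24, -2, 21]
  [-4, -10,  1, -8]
x^4 - 4*x^3 + 6*x^2 - 4*x + 1

Expanding det(x·I − A) (e.g. by cofactor expansion or by noting that A is similar to its Jordan form J, which has the same characteristic polynomial as A) gives
  χ_A(x) = x^4 - 4*x^3 + 6*x^2 - 4*x + 1
which factors as (x - 1)^4. The eigenvalues (with algebraic multiplicities) are λ = 1 with multiplicity 4.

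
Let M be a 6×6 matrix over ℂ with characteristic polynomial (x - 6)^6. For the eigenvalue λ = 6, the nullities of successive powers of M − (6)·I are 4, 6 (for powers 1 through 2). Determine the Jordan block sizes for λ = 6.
Block sizes for λ = 6: [2, 2, 1, 1]

From the dimensions of kernels of powers, the number of Jordan blocks of size at least j is d_j − d_{j−1} where d_j = dim ker(N^j) (with d_0 = 0). Computing the differences gives [4, 2].
The number of blocks of size exactly k is (#blocks of size ≥ k) − (#blocks of size ≥ k + 1), so the partition is: 2 block(s) of size 1, 2 block(s) of size 2.
In nonincreasing order the block sizes are [2, 2, 1, 1].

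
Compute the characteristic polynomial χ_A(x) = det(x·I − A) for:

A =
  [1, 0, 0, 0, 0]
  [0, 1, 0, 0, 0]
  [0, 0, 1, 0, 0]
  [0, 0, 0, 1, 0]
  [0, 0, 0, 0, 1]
x^5 - 5*x^4 + 10*x^3 - 10*x^2 + 5*x - 1

Expanding det(x·I − A) (e.g. by cofactor expansion or by noting that A is similar to its Jordan form J, which has the same characteristic polynomial as A) gives
  χ_A(x) = x^5 - 5*x^4 + 10*x^3 - 10*x^2 + 5*x - 1
which factors as (x - 1)^5. The eigenvalues (with algebraic multiplicities) are λ = 1 with multiplicity 5.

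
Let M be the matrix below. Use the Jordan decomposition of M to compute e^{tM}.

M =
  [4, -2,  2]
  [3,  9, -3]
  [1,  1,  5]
e^{tM} =
  [-2*t*exp(6*t) + exp(6*t), -2*t*exp(6*t), 2*t*exp(6*t)]
  [3*t*exp(6*t), 3*t*exp(6*t) + exp(6*t), -3*t*exp(6*t)]
  [t*exp(6*t), t*exp(6*t), -t*exp(6*t) + exp(6*t)]

Strategy: write M = P · J · P⁻¹ where J is a Jordan canonical form, so e^{tM} = P · e^{tJ} · P⁻¹, and e^{tJ} can be computed block-by-block.

M has Jordan form
J =
  [6, 1, 0]
  [0, 6, 0]
  [0, 0, 6]
(up to reordering of blocks).

Per-block formulas:
  For a 1×1 block at λ = 6: exp(t · [6]) = [e^(6t)].
  For a 2×2 Jordan block J_2(6): exp(t · J_2(6)) = e^(6t)·(I + t·N), where N is the 2×2 nilpotent shift.

After assembling e^{tJ} and conjugating by P, we get:

e^{tM} =
  [-2*t*exp(6*t) + exp(6*t), -2*t*exp(6*t), 2*t*exp(6*t)]
  [3*t*exp(6*t), 3*t*exp(6*t) + exp(6*t), -3*t*exp(6*t)]
  [t*exp(6*t), t*exp(6*t), -t*exp(6*t) + exp(6*t)]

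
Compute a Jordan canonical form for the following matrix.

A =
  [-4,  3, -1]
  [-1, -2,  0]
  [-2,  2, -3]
J_3(-3)

The characteristic polynomial is
  det(x·I − A) = x^3 + 9*x^2 + 27*x + 27 = (x + 3)^3

Eigenvalues and multiplicities (the geometric multiplicity of λ is n − rank(A − λI), which equals the number of Jordan blocks for λ):
  λ = -3: algebraic multiplicity = 3, geometric multiplicity = 1

Determining the block sizes for each eigenvalue:
  λ = -3: one block (gm = 1), so the single block has size am = 3 → block sizes [3]

Assembling the blocks gives a Jordan form
J =
  [-3,  1,  0]
  [ 0, -3,  1]
  [ 0,  0, -3]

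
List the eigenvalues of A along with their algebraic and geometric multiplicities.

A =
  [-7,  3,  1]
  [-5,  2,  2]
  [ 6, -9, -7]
λ = -4: alg = 3, geom = 1

Step 1 — factor the characteristic polynomial to read off the algebraic multiplicities:
  χ_A(x) = (x + 4)^3

Step 2 — compute geometric multiplicities via the rank-nullity identity g(λ) = n − rank(A − λI):
  rank(A − (-4)·I) = 2, so dim ker(A − (-4)·I) = n − 2 = 1

Summary:
  λ = -4: algebraic multiplicity = 3, geometric multiplicity = 1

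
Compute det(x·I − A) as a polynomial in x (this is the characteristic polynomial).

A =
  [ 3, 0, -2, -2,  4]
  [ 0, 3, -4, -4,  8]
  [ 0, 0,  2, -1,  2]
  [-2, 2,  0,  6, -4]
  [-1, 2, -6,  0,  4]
x^5 - 18*x^4 + 129*x^3 - 460*x^2 + 816*x - 576

Expanding det(x·I − A) (e.g. by cofactor expansion or by noting that A is similar to its Jordan form J, which has the same characteristic polynomial as A) gives
  χ_A(x) = x^5 - 18*x^4 + 129*x^3 - 460*x^2 + 816*x - 576
which factors as (x - 4)^3*(x - 3)^2. The eigenvalues (with algebraic multiplicities) are λ = 3 with multiplicity 2, λ = 4 with multiplicity 3.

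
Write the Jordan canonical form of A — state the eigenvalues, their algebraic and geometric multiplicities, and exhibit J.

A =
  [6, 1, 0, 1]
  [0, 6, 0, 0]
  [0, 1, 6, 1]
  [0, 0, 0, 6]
J_2(6) ⊕ J_1(6) ⊕ J_1(6)

The characteristic polynomial is
  det(x·I − A) = x^4 - 24*x^3 + 216*x^2 - 864*x + 1296 = (x - 6)^4

Eigenvalues and multiplicities (the geometric multiplicity of λ is n − rank(A − λI), which equals the number of Jordan blocks for λ):
  λ = 6: algebraic multiplicity = 4, geometric multiplicity = 3

Determining the block sizes for each eigenvalue:
  λ = 6: 3 blocks summing to 4 forces exactly one block of size 2 and the rest size 1 → block sizes [2, 1, 1]

Assembling the blocks gives a Jordan form
J =
  [6, 1, 0, 0]
  [0, 6, 0, 0]
  [0, 0, 6, 0]
  [0, 0, 0, 6]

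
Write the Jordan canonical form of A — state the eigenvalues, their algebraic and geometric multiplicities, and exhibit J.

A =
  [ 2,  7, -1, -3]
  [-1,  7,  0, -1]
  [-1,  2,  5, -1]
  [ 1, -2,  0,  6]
J_3(5) ⊕ J_1(5)

The characteristic polynomial is
  det(x·I − A) = x^4 - 20*x^3 + 150*x^2 - 500*x + 625 = (x - 5)^4

Eigenvalues and multiplicities (the geometric multiplicity of λ is n − rank(A − λI), which equals the number of Jordan blocks for λ):
  λ = 5: algebraic multiplicity = 4, geometric multiplicity = 2

Determining the block sizes for each eigenvalue:
  λ = 5: with am = 4 and gm = 2, the partition is not yet determined (e.g. several partitions of 4 into 2 parts exist). Let N = A − (5)·I. Computing rank(N^1) = 2, rank(N^2) = 1, rank(N^3) = 0; the number of blocks of size ≥ j is rank(N^{j−1}) − rank(N^j), giving [2, 1, 1]. So we have 1 block(s) of size 3, 1 block(s) of size 1 → block sizes [3, 1]

Assembling the blocks gives a Jordan form
J =
  [5, 1, 0, 0]
  [0, 5, 1, 0]
  [0, 0, 5, 0]
  [0, 0, 0, 5]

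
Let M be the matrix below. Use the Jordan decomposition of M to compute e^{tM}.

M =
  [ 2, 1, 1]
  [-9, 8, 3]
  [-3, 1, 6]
e^{tM} =
  [-3*exp(6*t) + 4*exp(5*t), exp(6*t) - exp(5*t), exp(6*t) - exp(5*t)]
  [-9*exp(6*t) + 9*exp(5*t), 3*exp(6*t) - 2*exp(5*t), 3*exp(6*t) - 3*exp(5*t)]
  [-3*exp(6*t) + 3*exp(5*t), exp(6*t) - exp(5*t), exp(6*t)]

Strategy: write M = P · J · P⁻¹ where J is a Jordan canonical form, so e^{tM} = P · e^{tJ} · P⁻¹, and e^{tJ} can be computed block-by-block.

M has Jordan form
J =
  [5, 0, 0]
  [0, 5, 0]
  [0, 0, 6]
(up to reordering of blocks).

Per-block formulas:
  For a 1×1 block at λ = 5: exp(t · [5]) = [e^(5t)].
  For a 1×1 block at λ = 6: exp(t · [6]) = [e^(6t)].

After assembling e^{tJ} and conjugating by P, we get:

e^{tM} =
  [-3*exp(6*t) + 4*exp(5*t), exp(6*t) - exp(5*t), exp(6*t) - exp(5*t)]
  [-9*exp(6*t) + 9*exp(5*t), 3*exp(6*t) - 2*exp(5*t), 3*exp(6*t) - 3*exp(5*t)]
  [-3*exp(6*t) + 3*exp(5*t), exp(6*t) - exp(5*t), exp(6*t)]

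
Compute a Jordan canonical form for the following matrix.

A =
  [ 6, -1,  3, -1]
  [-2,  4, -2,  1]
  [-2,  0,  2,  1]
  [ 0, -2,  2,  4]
J_2(4) ⊕ J_2(4)

The characteristic polynomial is
  det(x·I − A) = x^4 - 16*x^3 + 96*x^2 - 256*x + 256 = (x - 4)^4

Eigenvalues and multiplicities (the geometric multiplicity of λ is n − rank(A − λI), which equals the number of Jordan blocks for λ):
  λ = 4: algebraic multiplicity = 4, geometric multiplicity = 2

Determining the block sizes for each eigenvalue:
  λ = 4: with am = 4 and gm = 2, the partition is not yet determined (e.g. several partitions of 4 into 2 parts exist). Let N = A − (4)·I. Computing rank(N^1) = 2, rank(N^2) = 0; the number of blocks of size ≥ j is rank(N^{j−1}) − rank(N^j), giving [2, 2]. So we have 2 block(s) of size 2 → block sizes [2, 2]

Assembling the blocks gives a Jordan form
J =
  [4, 1, 0, 0]
  [0, 4, 0, 0]
  [0, 0, 4, 1]
  [0, 0, 0, 4]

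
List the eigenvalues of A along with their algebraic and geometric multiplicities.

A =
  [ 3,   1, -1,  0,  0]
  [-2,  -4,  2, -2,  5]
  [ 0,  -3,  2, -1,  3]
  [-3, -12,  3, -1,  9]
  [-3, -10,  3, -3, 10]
λ = 2: alg = 5, geom = 2

Step 1 — factor the characteristic polynomial to read off the algebraic multiplicities:
  χ_A(x) = (x - 2)^5

Step 2 — compute geometric multiplicities via the rank-nullity identity g(λ) = n − rank(A − λI):
  rank(A − (2)·I) = 3, so dim ker(A − (2)·I) = n − 3 = 2

Summary:
  λ = 2: algebraic multiplicity = 5, geometric multiplicity = 2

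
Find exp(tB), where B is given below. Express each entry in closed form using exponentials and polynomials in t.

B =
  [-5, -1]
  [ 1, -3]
e^{tB} =
  [-t*exp(-4*t) + exp(-4*t), -t*exp(-4*t)]
  [t*exp(-4*t), t*exp(-4*t) + exp(-4*t)]

Strategy: write B = P · J · P⁻¹ where J is a Jordan canonical form, so e^{tB} = P · e^{tJ} · P⁻¹, and e^{tJ} can be computed block-by-block.

B has Jordan form
J =
  [-4,  1]
  [ 0, -4]
(up to reordering of blocks).

Per-block formulas:
  For a 2×2 Jordan block J_2(-4): exp(t · J_2(-4)) = e^(-4t)·(I + t·N), where N is the 2×2 nilpotent shift.

After assembling e^{tJ} and conjugating by P, we get:

e^{tB} =
  [-t*exp(-4*t) + exp(-4*t), -t*exp(-4*t)]
  [t*exp(-4*t), t*exp(-4*t) + exp(-4*t)]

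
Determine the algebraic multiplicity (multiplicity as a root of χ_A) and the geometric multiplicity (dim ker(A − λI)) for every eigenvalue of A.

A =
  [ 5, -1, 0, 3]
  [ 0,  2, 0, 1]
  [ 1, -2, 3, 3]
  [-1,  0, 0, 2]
λ = 3: alg = 4, geom = 2

Step 1 — factor the characteristic polynomial to read off the algebraic multiplicities:
  χ_A(x) = (x - 3)^4

Step 2 — compute geometric multiplicities via the rank-nullity identity g(λ) = n − rank(A − λI):
  rank(A − (3)·I) = 2, so dim ker(A − (3)·I) = n − 2 = 2

Summary:
  λ = 3: algebraic multiplicity = 4, geometric multiplicity = 2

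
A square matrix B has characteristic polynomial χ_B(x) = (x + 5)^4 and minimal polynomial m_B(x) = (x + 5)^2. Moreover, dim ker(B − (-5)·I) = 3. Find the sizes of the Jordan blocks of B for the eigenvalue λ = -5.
Block sizes for λ = -5: [2, 1, 1]

Step 1 — from the characteristic polynomial, algebraic multiplicity of λ = -5 is 4. From dim ker(B − (-5)·I) = 3, there are exactly 3 Jordan blocks for λ = -5.
Step 2 — from the minimal polynomial, the factor (x + 5)^2 tells us the largest block for λ = -5 has size 2.
Step 3 — with total size 4, 3 blocks, and largest block 2, the block sizes (in nonincreasing order) are [2, 1, 1].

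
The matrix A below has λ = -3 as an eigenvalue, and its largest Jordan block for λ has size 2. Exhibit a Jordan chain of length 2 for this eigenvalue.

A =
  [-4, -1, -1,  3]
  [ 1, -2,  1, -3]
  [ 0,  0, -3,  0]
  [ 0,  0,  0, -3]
A Jordan chain for λ = -3 of length 2:
v_1 = (-1, 1, 0, 0)ᵀ
v_2 = (1, 0, 0, 0)ᵀ

Let N = A − (-3)·I. We want v_2 with N^2 v_2 = 0 but N^1 v_2 ≠ 0; then v_{j-1} := N · v_j for j = 2, …, 2.

Pick v_2 = (1, 0, 0, 0)ᵀ.
Then v_1 = N · v_2 = (-1, 1, 0, 0)ᵀ.

Sanity check: (A − (-3)·I) v_1 = (0, 0, 0, 0)ᵀ = 0. ✓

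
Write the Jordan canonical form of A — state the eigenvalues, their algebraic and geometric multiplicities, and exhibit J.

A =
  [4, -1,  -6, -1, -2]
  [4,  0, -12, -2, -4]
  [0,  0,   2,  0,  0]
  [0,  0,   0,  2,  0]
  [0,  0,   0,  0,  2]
J_2(2) ⊕ J_1(2) ⊕ J_1(2) ⊕ J_1(2)

The characteristic polynomial is
  det(x·I − A) = x^5 - 10*x^4 + 40*x^3 - 80*x^2 + 80*x - 32 = (x - 2)^5

Eigenvalues and multiplicities (the geometric multiplicity of λ is n − rank(A − λI), which equals the number of Jordan blocks for λ):
  λ = 2: algebraic multiplicity = 5, geometric multiplicity = 4

Determining the block sizes for each eigenvalue:
  λ = 2: 4 blocks summing to 5 forces exactly one block of size 2 and the rest size 1 → block sizes [2, 1, 1, 1]

Assembling the blocks gives a Jordan form
J =
  [2, 1, 0, 0, 0]
  [0, 2, 0, 0, 0]
  [0, 0, 2, 0, 0]
  [0, 0, 0, 2, 0]
  [0, 0, 0, 0, 2]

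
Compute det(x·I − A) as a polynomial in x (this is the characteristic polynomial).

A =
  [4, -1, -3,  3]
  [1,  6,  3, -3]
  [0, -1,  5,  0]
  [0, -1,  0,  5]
x^4 - 20*x^3 + 150*x^2 - 500*x + 625

Expanding det(x·I − A) (e.g. by cofactor expansion or by noting that A is similar to its Jordan form J, which has the same characteristic polynomial as A) gives
  χ_A(x) = x^4 - 20*x^3 + 150*x^2 - 500*x + 625
which factors as (x - 5)^4. The eigenvalues (with algebraic multiplicities) are λ = 5 with multiplicity 4.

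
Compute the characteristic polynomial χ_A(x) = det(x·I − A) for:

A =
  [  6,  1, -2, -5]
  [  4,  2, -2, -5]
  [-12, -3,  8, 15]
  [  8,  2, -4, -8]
x^4 - 8*x^3 + 24*x^2 - 32*x + 16

Expanding det(x·I − A) (e.g. by cofactor expansion or by noting that A is similar to its Jordan form J, which has the same characteristic polynomial as A) gives
  χ_A(x) = x^4 - 8*x^3 + 24*x^2 - 32*x + 16
which factors as (x - 2)^4. The eigenvalues (with algebraic multiplicities) are λ = 2 with multiplicity 4.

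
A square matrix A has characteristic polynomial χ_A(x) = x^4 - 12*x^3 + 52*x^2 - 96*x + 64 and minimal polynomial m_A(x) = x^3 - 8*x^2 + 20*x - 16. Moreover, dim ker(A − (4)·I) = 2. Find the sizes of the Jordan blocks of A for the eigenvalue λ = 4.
Block sizes for λ = 4: [1, 1]

Step 1 — from the characteristic polynomial, algebraic multiplicity of λ = 4 is 2. From dim ker(A − (4)·I) = 2, there are exactly 2 Jordan blocks for λ = 4.
Step 2 — from the minimal polynomial, the factor (x − 4) tells us the largest block for λ = 4 has size 1.
Step 3 — with total size 2, 2 blocks, and largest block 1, the block sizes (in nonincreasing order) are [1, 1].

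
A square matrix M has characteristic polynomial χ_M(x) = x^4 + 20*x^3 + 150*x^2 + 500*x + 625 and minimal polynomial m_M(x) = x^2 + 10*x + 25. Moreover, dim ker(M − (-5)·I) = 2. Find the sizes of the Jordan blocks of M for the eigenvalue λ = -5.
Block sizes for λ = -5: [2, 2]

Step 1 — from the characteristic polynomial, algebraic multiplicity of λ = -5 is 4. From dim ker(M − (-5)·I) = 2, there are exactly 2 Jordan blocks for λ = -5.
Step 2 — from the minimal polynomial, the factor (x + 5)^2 tells us the largest block for λ = -5 has size 2.
Step 3 — with total size 4, 2 blocks, and largest block 2, the block sizes (in nonincreasing order) are [2, 2].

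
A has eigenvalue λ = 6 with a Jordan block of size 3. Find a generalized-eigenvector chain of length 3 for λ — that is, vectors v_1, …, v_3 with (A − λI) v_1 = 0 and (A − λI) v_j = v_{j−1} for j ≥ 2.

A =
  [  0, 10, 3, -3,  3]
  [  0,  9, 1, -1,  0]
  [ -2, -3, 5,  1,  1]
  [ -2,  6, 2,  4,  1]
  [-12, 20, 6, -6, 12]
A Jordan chain for λ = 6 of length 3:
v_1 = (3, 0, 0, 0, 6)ᵀ
v_2 = (10, 3, -3, 6, 20)ᵀ
v_3 = (0, 1, 0, 0, 0)ᵀ

Let N = A − (6)·I. We want v_3 with N^3 v_3 = 0 but N^2 v_3 ≠ 0; then v_{j-1} := N · v_j for j = 3, …, 2.

Pick v_3 = (0, 1, 0, 0, 0)ᵀ.
Then v_2 = N · v_3 = (10, 3, -3, 6, 20)ᵀ.
Then v_1 = N · v_2 = (3, 0, 0, 0, 6)ᵀ.

Sanity check: (A − (6)·I) v_1 = (0, 0, 0, 0, 0)ᵀ = 0. ✓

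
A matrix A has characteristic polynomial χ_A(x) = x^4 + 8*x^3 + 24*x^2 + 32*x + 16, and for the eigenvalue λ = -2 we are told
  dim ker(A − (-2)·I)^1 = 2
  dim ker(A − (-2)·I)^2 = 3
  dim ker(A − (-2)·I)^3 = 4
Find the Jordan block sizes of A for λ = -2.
Block sizes for λ = -2: [3, 1]

From the dimensions of kernels of powers, the number of Jordan blocks of size at least j is d_j − d_{j−1} where d_j = dim ker(N^j) (with d_0 = 0). Computing the differences gives [2, 1, 1].
The number of blocks of size exactly k is (#blocks of size ≥ k) − (#blocks of size ≥ k + 1), so the partition is: 1 block(s) of size 1, 1 block(s) of size 3.
In nonincreasing order the block sizes are [3, 1].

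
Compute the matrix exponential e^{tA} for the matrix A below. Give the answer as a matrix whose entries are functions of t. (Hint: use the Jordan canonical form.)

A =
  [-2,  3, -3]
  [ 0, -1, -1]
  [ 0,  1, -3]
e^{tA} =
  [exp(-2*t), 3*t*exp(-2*t), -3*t*exp(-2*t)]
  [0, t*exp(-2*t) + exp(-2*t), -t*exp(-2*t)]
  [0, t*exp(-2*t), -t*exp(-2*t) + exp(-2*t)]

Strategy: write A = P · J · P⁻¹ where J is a Jordan canonical form, so e^{tA} = P · e^{tJ} · P⁻¹, and e^{tJ} can be computed block-by-block.

A has Jordan form
J =
  [-2,  1,  0]
  [ 0, -2,  0]
  [ 0,  0, -2]
(up to reordering of blocks).

Per-block formulas:
  For a 1×1 block at λ = -2: exp(t · [-2]) = [e^(-2t)].
  For a 2×2 Jordan block J_2(-2): exp(t · J_2(-2)) = e^(-2t)·(I + t·N), where N is the 2×2 nilpotent shift.

After assembling e^{tJ} and conjugating by P, we get:

e^{tA} =
  [exp(-2*t), 3*t*exp(-2*t), -3*t*exp(-2*t)]
  [0, t*exp(-2*t) + exp(-2*t), -t*exp(-2*t)]
  [0, t*exp(-2*t), -t*exp(-2*t) + exp(-2*t)]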